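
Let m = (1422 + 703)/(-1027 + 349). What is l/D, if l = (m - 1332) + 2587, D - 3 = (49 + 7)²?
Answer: 848765/2128242 ≈ 0.39881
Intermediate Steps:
m = -2125/678 (m = 2125/(-678) = 2125*(-1/678) = -2125/678 ≈ -3.1342)
D = 3139 (D = 3 + (49 + 7)² = 3 + 56² = 3 + 3136 = 3139)
l = 848765/678 (l = (-2125/678 - 1332) + 2587 = -905221/678 + 2587 = 848765/678 ≈ 1251.9)
l/D = (848765/678)/3139 = (848765/678)*(1/3139) = 848765/2128242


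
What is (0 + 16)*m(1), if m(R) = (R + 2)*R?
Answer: 48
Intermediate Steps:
m(R) = R*(2 + R) (m(R) = (2 + R)*R = R*(2 + R))
(0 + 16)*m(1) = (0 + 16)*(1*(2 + 1)) = 16*(1*3) = 16*3 = 48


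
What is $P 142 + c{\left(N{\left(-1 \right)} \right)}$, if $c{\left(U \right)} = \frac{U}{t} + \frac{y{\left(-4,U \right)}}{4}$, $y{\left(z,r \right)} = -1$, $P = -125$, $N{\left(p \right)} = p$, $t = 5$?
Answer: $- \frac{355009}{20} \approx -17750.0$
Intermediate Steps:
$c{\left(U \right)} = - \frac{1}{4} + \frac{U}{5}$ ($c{\left(U \right)} = \frac{U}{5} - \frac{1}{4} = - \frac{1}{4} + \frac{U}{5}$)
$P 142 + c{\left(N{\left(-1 \right)} \right)} = \left(-125\right) 142 + \left(- \frac{1}{4} + \frac{1}{5} \left(-1\right)\right) = -17750 - \frac{9}{20} = - \frac{355009}{20}$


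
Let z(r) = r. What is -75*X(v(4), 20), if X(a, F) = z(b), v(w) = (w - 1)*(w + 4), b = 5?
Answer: -375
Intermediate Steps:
v(w) = (-1 + w)*(4 + w)
X(a, F) = 5
-75*X(v(4), 20) = -75*5 = -375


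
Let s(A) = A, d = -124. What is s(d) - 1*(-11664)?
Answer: 11540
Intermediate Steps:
s(d) - 1*(-11664) = -124 - 1*(-11664) = -124 + 11664 = 11540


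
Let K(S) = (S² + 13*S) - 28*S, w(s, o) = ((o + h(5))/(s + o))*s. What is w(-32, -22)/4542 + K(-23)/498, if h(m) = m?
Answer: 8920555/5089311 ≈ 1.7528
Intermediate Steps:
w(s, o) = s*(5 + o)/(o + s) (w(s, o) = ((o + 5)/(s + o))*s = ((5 + o)/(o + s))*s = s*(5 + o)/(o + s))
K(S) = S² - 15*S
w(-32, -22)/4542 + K(-23)/498 = -32*(5 - 22)/(-22 - 32)/4542 - 23*(-15 - 23)/498 = -32*(-17)/(-54)*(1/4542) - 23*(-38)*(1/498) = -32*(-1/54)*(-17)*(1/4542) + 874*(1/498) = -272/27*1/4542 + 437/249 = -136/61317 + 437/249 = 8920555/5089311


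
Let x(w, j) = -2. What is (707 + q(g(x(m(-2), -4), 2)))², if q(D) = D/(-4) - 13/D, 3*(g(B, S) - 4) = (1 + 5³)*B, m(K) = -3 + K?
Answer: 3384097929/6400 ≈ 5.2877e+5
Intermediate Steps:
g(B, S) = 4 + 42*B (g(B, S) = 4 + ((1 + 5³)*B)/3 = 4 + ((1 + 125)*B)/3 = 4 + (126*B)/3 = 4 + 42*B)
q(D) = -13/D - D/4 (q(D) = D*(-¼) - 13/D = -D/4 - 13/D = -13/D - D/4)
(707 + q(g(x(m(-2), -4), 2)))² = (707 + (-13/(4 + 42*(-2)) - (4 + 42*(-2))/4))² = (707 + (-13/(4 - 84) - (4 - 84)/4))² = (707 + (-13/(-80) - ¼*(-80)))² = (707 + (-13*(-1/80) + 20))² = (707 + (13/80 + 20))² = (707 + 1613/80)² = (58173/80)² = 3384097929/6400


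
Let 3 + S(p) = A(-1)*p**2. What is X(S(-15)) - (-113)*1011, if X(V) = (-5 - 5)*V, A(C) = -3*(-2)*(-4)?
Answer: 168273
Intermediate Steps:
A(C) = -24 (A(C) = 6*(-4) = -24)
S(p) = -3 - 24*p**2
X(V) = -10*V
X(S(-15)) - (-113)*1011 = -10*(-3 - 24*(-15)**2) - (-113)*1011 = -10*(-3 - 24*225) - 1*(-114243) = -10*(-3 - 5400) + 114243 = -10*(-5403) + 114243 = 54030 + 114243 = 168273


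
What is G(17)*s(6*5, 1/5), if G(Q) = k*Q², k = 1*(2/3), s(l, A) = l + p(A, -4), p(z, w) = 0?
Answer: 5780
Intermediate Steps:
s(l, A) = l (s(l, A) = l + 0 = l)
k = ⅔ (k = 1*(2*(⅓)) = 1*(⅔) = ⅔ ≈ 0.66667)
G(Q) = 2*Q²/3
G(17)*s(6*5, 1/5) = ((⅔)*17²)*(6*5) = ((⅔)*289)*30 = (578/3)*30 = 5780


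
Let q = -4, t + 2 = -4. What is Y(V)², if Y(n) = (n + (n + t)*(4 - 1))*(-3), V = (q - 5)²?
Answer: 842724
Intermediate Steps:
t = -6 (t = -2 - 4 = -6)
V = 81 (V = (-4 - 5)² = (-9)² = 81)
Y(n) = 54 - 12*n (Y(n) = (n + (n - 6)*(4 - 1))*(-3) = (n + (-6 + n)*3)*(-3) = (n + (-18 + 3*n))*(-3) = (-18 + 4*n)*(-3) = 54 - 12*n)
Y(V)² = (54 - 12*81)² = (54 - 972)² = (-918)² = 842724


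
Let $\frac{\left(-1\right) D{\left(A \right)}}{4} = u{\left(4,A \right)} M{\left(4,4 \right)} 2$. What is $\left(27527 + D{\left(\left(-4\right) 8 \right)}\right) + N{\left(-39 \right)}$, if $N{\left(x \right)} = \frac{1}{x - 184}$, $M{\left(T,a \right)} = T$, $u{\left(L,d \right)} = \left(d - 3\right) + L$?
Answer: $\frac{6359736}{223} \approx 28519.0$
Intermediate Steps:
$u{\left(L,d \right)} = -3 + L + d$ ($u{\left(L,d \right)} = \left(-3 + d\right) + L = -3 + L + d$)
$D{\left(A \right)} = -32 - 32 A$ ($D{\left(A \right)} = - 4 \left(-3 + 4 + A\right) 4 \cdot 2 = - 4 \left(1 + A\right) 4 \cdot 2 = - 4 \left(4 + 4 A\right) 2 = - 4 \left(8 + 8 A\right) = -32 - 32 A$)
$N{\left(x \right)} = \frac{1}{-184 + x}$
$\left(27527 + D{\left(\left(-4\right) 8 \right)}\right) + N{\left(-39 \right)} = \left(27527 - \left(32 + 32 \left(\left(-4\right) 8\right)\right)\right) + \frac{1}{-184 - 39} = \left(27527 - -992\right) + \frac{1}{-223} = \left(27527 + \left(-32 + 1024\right)\right) - \frac{1}{223} = \left(27527 + 992\right) - \frac{1}{223} = 28519 - \frac{1}{223} = \frac{6359736}{223}$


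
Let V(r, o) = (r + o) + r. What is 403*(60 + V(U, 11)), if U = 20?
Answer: 44733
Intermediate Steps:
V(r, o) = o + 2*r (V(r, o) = (o + r) + r = o + 2*r)
403*(60 + V(U, 11)) = 403*(60 + (11 + 2*20)) = 403*(60 + (11 + 40)) = 403*(60 + 51) = 403*111 = 44733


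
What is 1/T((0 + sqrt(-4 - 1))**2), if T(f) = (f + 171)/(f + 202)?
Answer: 197/166 ≈ 1.1867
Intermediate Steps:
T(f) = (171 + f)/(202 + f)
1/T((0 + sqrt(-4 - 1))**2) = 1/((171 + (0 + sqrt(-4 - 1))**2)/(202 + (0 + sqrt(-4 - 1))**2)) = 1/((171 + (0 + sqrt(-5))**2)/(202 + (0 + sqrt(-5))**2)) = 1/((171 + (0 + I*sqrt(5))**2)/(202 + (0 + I*sqrt(5))**2)) = 1/((171 + (I*sqrt(5))**2)/(202 + (I*sqrt(5))**2)) = 1/((171 - 5)/(202 - 5)) = 1/(166/197) = 197/166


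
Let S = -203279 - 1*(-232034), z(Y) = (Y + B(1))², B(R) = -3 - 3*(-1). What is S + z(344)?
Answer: 147091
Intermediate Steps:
B(R) = 0 (B(R) = -3 + 3 = 0)
z(Y) = Y² (z(Y) = (Y + 0)² = Y²)
S = 28755 (S = -203279 + 232034 = 28755)
S + z(344) = 28755 + 344² = 28755 + 118336 = 147091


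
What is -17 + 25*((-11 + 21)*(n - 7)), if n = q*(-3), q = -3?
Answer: 483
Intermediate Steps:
n = 9 (n = -3*(-3) = 9)
-17 + 25*((-11 + 21)*(n - 7)) = -17 + 25*((-11 + 21)*(9 - 7)) = -17 + 25*(10*2) = -17 + 25*20 = -17 + 500 = 483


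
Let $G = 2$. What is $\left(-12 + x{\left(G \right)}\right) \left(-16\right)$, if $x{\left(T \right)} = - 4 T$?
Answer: $320$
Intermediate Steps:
$\left(-12 + x{\left(G \right)}\right) \left(-16\right) = \left(-12 - 8\right) \left(-16\right) = \left(-20\right) \left(-16\right) = 320$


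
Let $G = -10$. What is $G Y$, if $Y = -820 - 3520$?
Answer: $43400$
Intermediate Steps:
$Y = -4340$ ($Y = -820 - 3520 = -4340$)
$G Y = \left(-10\right) \left(-4340\right) = 43400$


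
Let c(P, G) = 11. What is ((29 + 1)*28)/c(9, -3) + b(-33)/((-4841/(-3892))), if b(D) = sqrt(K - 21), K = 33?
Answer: 840/11 + 7784*sqrt(3)/4841 ≈ 79.149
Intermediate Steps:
b(D) = 2*sqrt(3) (b(D) = sqrt(33 - 21) = sqrt(12) = 2*sqrt(3))
((29 + 1)*28)/c(9, -3) + b(-33)/((-4841/(-3892))) = ((29 + 1)*28)/11 + (2*sqrt(3))/((-4841/(-3892))) = (30*28)*(1/11) + (2*sqrt(3))/((-4841*(-1/3892))) = 840*(1/11) + (2*sqrt(3))/(4841/3892) = 840/11 + (2*sqrt(3))*(3892/4841) = 840/11 + 7784*sqrt(3)/4841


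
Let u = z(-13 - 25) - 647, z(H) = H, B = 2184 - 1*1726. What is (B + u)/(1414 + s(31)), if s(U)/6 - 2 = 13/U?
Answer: -7037/44284 ≈ -0.15891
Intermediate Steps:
s(U) = 12 + 78/U (s(U) = 12 + 6*(13/U) = 12 + 78/U)
B = 458 (B = 2184 - 1726 = 458)
u = -685 (u = (-13 - 25) - 647 = -38 - 647 = -685)
(B + u)/(1414 + s(31)) = (458 - 685)/(1414 + (12 + 78/31)) = -227/(1414 + (12 + 78*(1/31))) = -227/(1414 + (12 + 78/31)) = -227/(1414 + 450/31) = -227/44284/31 = -227*31/44284 = -7037/44284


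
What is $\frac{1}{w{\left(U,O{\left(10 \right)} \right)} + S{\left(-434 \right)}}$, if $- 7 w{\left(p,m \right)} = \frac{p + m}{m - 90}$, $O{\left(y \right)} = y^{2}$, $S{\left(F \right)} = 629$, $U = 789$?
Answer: $\frac{10}{6163} \approx 0.0016226$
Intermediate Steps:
$w{\left(p,m \right)} = - \frac{m + p}{7 \left(-90 + m\right)}$ ($w{\left(p,m \right)} = - \frac{\left(p + m\right) \frac{1}{m - 90}}{7} = - \frac{\left(m + p\right) \frac{1}{-90 + m}}{7} = - \frac{\frac{1}{-90 + m} \left(m + p\right)}{7} = - \frac{m + p}{7 \left(-90 + m\right)}$)
$\frac{1}{w{\left(U,O{\left(10 \right)} \right)} + S{\left(-434 \right)}} = \frac{1}{\frac{- 10^{2} - 789}{7 \left(-90 + 10^{2}\right)} + 629} = \frac{1}{\frac{\left(-1\right) 100 - 789}{7 \left(-90 + 100\right)} + 629} = \frac{1}{\frac{-100 - 789}{7 \cdot 10} + 629} = \frac{1}{\frac{1}{7} \cdot \frac{1}{10} \left(-889\right) + 629} = \frac{1}{- \frac{127}{10} + 629} = \frac{1}{\frac{6163}{10}} = \frac{10}{6163}$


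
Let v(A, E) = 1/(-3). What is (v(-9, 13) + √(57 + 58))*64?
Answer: -64/3 + 64*√115 ≈ 664.99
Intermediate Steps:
v(A, E) = -⅓
(v(-9, 13) + √(57 + 58))*64 = (-⅓ + √(57 + 58))*64 = (-⅓ + √115)*64 = -64/3 + 64*√115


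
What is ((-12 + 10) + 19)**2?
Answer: 289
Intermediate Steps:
((-12 + 10) + 19)**2 = (-2 + 19)**2 = 17**2 = 289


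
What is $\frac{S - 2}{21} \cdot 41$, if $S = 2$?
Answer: $0$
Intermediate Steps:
$\frac{S - 2}{21} \cdot 41 = \frac{2 - 2}{21} \cdot 41 = \left(2 - 2\right) \frac{1}{21} \cdot 41 = 0 \cdot \frac{1}{21} \cdot 41 = 0 \cdot 41 = 0$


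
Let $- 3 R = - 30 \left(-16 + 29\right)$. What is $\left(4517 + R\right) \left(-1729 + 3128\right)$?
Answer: $6501153$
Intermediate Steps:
$R = 130$ ($R = - \frac{\left(-30\right) \left(-16 + 29\right)}{3} = - \frac{\left(-30\right) 13}{3} = \left(- \frac{1}{3}\right) \left(-390\right) = 130$)
$\left(4517 + R\right) \left(-1729 + 3128\right) = \left(4517 + 130\right) \left(-1729 + 3128\right) = 4647 \cdot 1399 = 6501153$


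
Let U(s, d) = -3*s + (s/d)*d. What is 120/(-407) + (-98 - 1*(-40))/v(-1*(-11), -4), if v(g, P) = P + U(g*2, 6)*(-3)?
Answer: -19483/26048 ≈ -0.74796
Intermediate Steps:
U(s, d) = -2*s (U(s, d) = -3*s + s = -2*s)
v(g, P) = P + 12*g (v(g, P) = P - 2*g*2*(-3) = P - 4*g*(-3) = P + 12*g)
120/(-407) + (-98 - 1*(-40))/v(-1*(-11), -4) = 120/(-407) + (-98 - 1*(-40))/(-4 + 12*(-1*(-11))) = 120*(-1/407) + (-98 + 40)/(-4 + 12*11) = -120/407 - 58/(-4 + 132) = -120/407 - 58/128 = -120/407 - 58*1/128 = -120/407 - 29/64 = -19483/26048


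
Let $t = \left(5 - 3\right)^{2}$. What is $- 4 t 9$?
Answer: $-144$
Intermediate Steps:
$t = 4$ ($t = 2^{2} = 4$)
$- 4 t 9 = \left(-4\right) 4 \cdot 9 = \left(-16\right) 9 = -144$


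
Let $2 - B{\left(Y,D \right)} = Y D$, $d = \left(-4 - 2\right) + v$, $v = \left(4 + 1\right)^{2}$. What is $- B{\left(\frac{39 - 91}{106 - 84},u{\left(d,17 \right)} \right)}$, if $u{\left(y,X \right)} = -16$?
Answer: $\frac{394}{11} \approx 35.818$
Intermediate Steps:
$v = 25$ ($v = 5^{2} = 25$)
$d = 19$ ($d = \left(-4 - 2\right) + 25 = -6 + 25 = 19$)
$B{\left(Y,D \right)} = 2 - D Y$ ($B{\left(Y,D \right)} = 2 - Y D = 2 - D Y$)
$- B{\left(\frac{39 - 91}{106 - 84},u{\left(d,17 \right)} \right)} = - (2 - - 16 \frac{39 - 91}{106 - 84}) = - (2 - - 16 \left(- \frac{52}{22}\right)) = - (2 - - 16 \left(\left(-52\right) \frac{1}{22}\right)) = - (2 - \left(-16\right) \left(- \frac{26}{11}\right)) = - (2 - \frac{416}{11}) = \left(-1\right) \left(- \frac{394}{11}\right) = \frac{394}{11}$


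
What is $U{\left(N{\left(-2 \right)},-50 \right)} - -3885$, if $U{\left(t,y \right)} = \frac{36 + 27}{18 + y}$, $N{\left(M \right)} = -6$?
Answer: $\frac{124257}{32} \approx 3883.0$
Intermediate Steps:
$U{\left(t,y \right)} = \frac{63}{18 + y}$
$U{\left(N{\left(-2 \right)},-50 \right)} - -3885 = \frac{63}{18 - 50} - -3885 = \frac{63}{-32} + 3885 = 63 \left(- \frac{1}{32}\right) + 3885 = - \frac{63}{32} + 3885 = \frac{124257}{32}$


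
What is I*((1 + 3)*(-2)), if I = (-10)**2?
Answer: -800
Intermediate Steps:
I = 100
I*((1 + 3)*(-2)) = 100*((1 + 3)*(-2)) = 100*(4*(-2)) = 100*(-8) = -800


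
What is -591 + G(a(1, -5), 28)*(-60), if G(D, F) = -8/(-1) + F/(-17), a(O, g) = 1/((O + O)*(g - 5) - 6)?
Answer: -16527/17 ≈ -972.18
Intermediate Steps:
a(O, g) = 1/(-6 + 2*O*(-5 + g)) (a(O, g) = 1/((2*O)*(-5 + g) - 6) = 1/(2*O*(-5 + g) - 6) = 1/(-6 + 2*O*(-5 + g)))
G(D, F) = 8 - F/17 (G(D, F) = -8*(-1) + F*(-1/17) = 8 - F/17)
-591 + G(a(1, -5), 28)*(-60) = -591 + (8 - 1/17*28)*(-60) = -591 + (8 - 28/17)*(-60) = -591 + (108/17)*(-60) = -591 - 6480/17 = -16527/17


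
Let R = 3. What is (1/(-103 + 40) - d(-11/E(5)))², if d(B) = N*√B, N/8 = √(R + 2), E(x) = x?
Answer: -2794175/3969 + 16*I*√11/63 ≈ -704.0 + 0.84232*I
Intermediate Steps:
N = 8*√5 (N = 8*√(3 + 2) = 8*√5 ≈ 17.889)
d(B) = 8*√5*√B (d(B) = (8*√5)*√B = 8*√5*√B)
(1/(-103 + 40) - d(-11/E(5)))² = (1/(-103 + 40) - 8*√5*√(-11/5))² = (1/(-63) - 8*√5*√(-11*⅕))² = (-1/63 - 8*√5*√(-11/5))² = (-1/63 - 8*√5*I*√55/5)² = (-1/63 - 8*I*√11)²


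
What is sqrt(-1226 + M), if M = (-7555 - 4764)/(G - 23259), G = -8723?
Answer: I*sqrt(1253618058966)/31982 ≈ 35.009*I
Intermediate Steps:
M = 12319/31982 (M = (-7555 - 4764)/(-8723 - 23259) = -12319/(-31982) = -12319*(-1/31982) = 12319/31982 ≈ 0.38519)
sqrt(-1226 + M) = sqrt(-1226 + 12319/31982) = sqrt(-39197613/31982) = I*sqrt(1253618058966)/31982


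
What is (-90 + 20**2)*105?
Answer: 32550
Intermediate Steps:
(-90 + 20**2)*105 = (-90 + 400)*105 = 310*105 = 32550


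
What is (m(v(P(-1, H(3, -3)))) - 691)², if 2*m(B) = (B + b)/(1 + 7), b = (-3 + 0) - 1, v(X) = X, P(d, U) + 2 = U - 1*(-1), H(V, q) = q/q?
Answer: 7645225/16 ≈ 4.7783e+5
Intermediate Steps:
H(V, q) = 1
P(d, U) = -1 + U (P(d, U) = -2 + (U - 1*(-1)) = -2 + (U + 1) = -2 + (1 + U) = -1 + U)
b = -4 (b = -3 - 1 = -4)
m(B) = -¼ + B/16 (m(B) = ((B - 4)/(1 + 7))/2 = ((-4 + B)/8)/2 = ((-4 + B)*(⅛))/2 = (-½ + B/8)/2 = -¼ + B/16)
(m(v(P(-1, H(3, -3)))) - 691)² = ((-¼ + (-1 + 1)/16) - 691)² = ((-¼ + (1/16)*0) - 691)² = ((-¼ + 0) - 691)² = (-¼ - 691)² = (-2765/4)² = 7645225/16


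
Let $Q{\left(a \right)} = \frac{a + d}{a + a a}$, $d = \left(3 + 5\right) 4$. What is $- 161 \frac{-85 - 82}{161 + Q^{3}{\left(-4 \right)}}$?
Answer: $\frac{103707}{670} \approx 154.79$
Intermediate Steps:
$d = 32$ ($d = 8 \cdot 4 = 32$)
$Q{\left(a \right)} = \frac{32 + a}{a + a^{2}}$ ($Q{\left(a \right)} = \frac{a + 32}{a + a a} = \frac{32 + a}{a + a^{2}}$)
$- 161 \frac{-85 - 82}{161 + Q^{3}{\left(-4 \right)}} = - 161 \frac{-85 - 82}{161 + \left(\frac{32 - 4}{\left(-4\right) \left(1 - 4\right)}\right)^{3}} = - 161 \left(- \frac{167}{161 + \left(\left(- \frac{1}{4}\right) \frac{1}{-3} \cdot 28\right)^{3}}\right) = - 161 \left(- \frac{167}{161 + \left(\left(- \frac{1}{4}\right) \left(- \frac{1}{3}\right) 28\right)^{3}}\right) = - 161 \left(- \frac{167}{161 + \left(\frac{7}{3}\right)^{3}}\right) = - 161 \left(- \frac{167}{161 + \frac{343}{27}}\right) = - 161 \left(- \frac{167}{\frac{4690}{27}}\right) = - 161 \left(\left(-167\right) \frac{27}{4690}\right) = \left(-161\right) \left(- \frac{4509}{4690}\right) = \frac{103707}{670}$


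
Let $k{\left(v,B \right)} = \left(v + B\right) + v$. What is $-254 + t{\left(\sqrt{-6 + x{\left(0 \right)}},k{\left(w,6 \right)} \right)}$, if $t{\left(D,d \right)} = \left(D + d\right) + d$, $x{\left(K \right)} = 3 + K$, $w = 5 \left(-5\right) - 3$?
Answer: $-354 + i \sqrt{3} \approx -354.0 + 1.732 i$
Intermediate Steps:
$w = -28$ ($w = -25 - 3 = -28$)
$k{\left(v,B \right)} = B + 2 v$ ($k{\left(v,B \right)} = \left(B + v\right) + v = B + 2 v$)
$t{\left(D,d \right)} = D + 2 d$
$-254 + t{\left(\sqrt{-6 + x{\left(0 \right)}},k{\left(w,6 \right)} \right)} = -254 + \left(\sqrt{-6 + \left(3 + 0\right)} + 2 \left(6 + 2 \left(-28\right)\right)\right) = -254 + \left(\sqrt{-6 + 3} + 2 \left(6 - 56\right)\right) = -254 + \left(\sqrt{-3} + 2 \left(-50\right)\right) = -254 - \left(100 - i \sqrt{3}\right) = -354 + i \sqrt{3}$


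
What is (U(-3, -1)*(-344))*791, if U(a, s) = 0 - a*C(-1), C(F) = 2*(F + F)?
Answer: 3265248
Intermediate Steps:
C(F) = 4*F (C(F) = 2*(2*F) = 4*F)
U(a, s) = 4*a (U(a, s) = 0 - a*4*(-1) = 0 - a*(-4) = 0 - (-4)*a = 0 + 4*a = 4*a)
(U(-3, -1)*(-344))*791 = ((4*(-3))*(-344))*791 = -12*(-344)*791 = 4128*791 = 3265248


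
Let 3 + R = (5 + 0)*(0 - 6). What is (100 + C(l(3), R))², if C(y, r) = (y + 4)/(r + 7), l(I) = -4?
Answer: 10000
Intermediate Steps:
R = -33 (R = -3 + (5 + 0)*(0 - 6) = -3 + 5*(-6) = -3 - 30 = -33)
C(y, r) = (4 + y)/(7 + r)
(100 + C(l(3), R))² = (100 + (4 - 4)/(7 - 33))² = (100 + 0/(-26))² = (100 - 1/26*0)² = (100 + 0)² = 100² = 10000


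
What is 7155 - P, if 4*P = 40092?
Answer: -2868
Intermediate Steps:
P = 10023 (P = (¼)*40092 = 10023)
7155 - P = 7155 - 1*10023 = 7155 - 10023 = -2868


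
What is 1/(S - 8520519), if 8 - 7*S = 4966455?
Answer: -7/64610080 ≈ -1.0834e-7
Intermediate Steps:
S = -4966447/7 (S = 8/7 - ⅐*4966455 = 8/7 - 4966455/7 = -4966447/7 ≈ -7.0949e+5)
1/(S - 8520519) = 1/(-4966447/7 - 8520519) = 1/(-64610080/7) = -7/64610080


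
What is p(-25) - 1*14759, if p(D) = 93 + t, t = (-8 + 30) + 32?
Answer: -14612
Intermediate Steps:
t = 54 (t = 22 + 32 = 54)
p(D) = 147 (p(D) = 93 + 54 = 147)
p(-25) - 1*14759 = 147 - 1*14759 = 147 - 14759 = -14612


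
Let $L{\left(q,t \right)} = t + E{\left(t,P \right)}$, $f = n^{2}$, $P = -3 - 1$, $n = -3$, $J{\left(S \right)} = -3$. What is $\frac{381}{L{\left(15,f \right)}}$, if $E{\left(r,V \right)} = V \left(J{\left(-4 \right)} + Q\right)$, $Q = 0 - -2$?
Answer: $\frac{381}{13} \approx 29.308$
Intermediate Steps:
$P = -4$ ($P = -3 - 1 = -4$)
$Q = 2$ ($Q = 0 + 2 = 2$)
$f = 9$ ($f = \left(-3\right)^{2} = 9$)
$E{\left(r,V \right)} = - V$ ($E{\left(r,V \right)} = V \left(-3 + 2\right) = V \left(-1\right) = - V$)
$L{\left(q,t \right)} = 4 + t$ ($L{\left(q,t \right)} = t - -4 = t + 4 = 4 + t$)
$\frac{381}{L{\left(15,f \right)}} = \frac{381}{4 + 9} = \frac{381}{13}$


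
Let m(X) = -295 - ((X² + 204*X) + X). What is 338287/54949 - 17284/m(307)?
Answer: 54222836989/8653313571 ≈ 6.2661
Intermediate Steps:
m(X) = -295 - X² - 205*X (m(X) = -295 - (X² + 205*X) = -295 + (-X² - 205*X) = -295 - X² - 205*X)
338287/54949 - 17284/m(307) = 338287/54949 - 17284/(-295 - 1*307² - 205*307) = 338287*(1/54949) - 17284/(-295 - 1*94249 - 62935) = 338287/54949 - 17284/(-295 - 94249 - 62935) = 338287/54949 - 17284/(-157479) = 338287/54949 - 17284*(-1/157479) = 338287/54949 + 17284/157479 = 54222836989/8653313571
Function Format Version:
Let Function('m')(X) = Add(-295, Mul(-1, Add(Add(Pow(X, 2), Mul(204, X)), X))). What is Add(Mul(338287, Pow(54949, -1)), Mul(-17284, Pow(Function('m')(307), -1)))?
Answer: Rational(54222836989, 8653313571) ≈ 6.2661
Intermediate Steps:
Function('m')(X) = Add(-295, Mul(-1, Pow(X, 2)), Mul(-205, X)) (Function('m')(X) = Add(-295, Mul(-1, Add(Pow(X, 2), Mul(205, X)))) = Add(-295, Add(Mul(-1, Pow(X, 2)), Mul(-205, X))) = Add(-295, Mul(-1, Pow(X, 2)), Mul(-205, X)))
Add(Mul(338287, Pow(54949, -1)), Mul(-17284, Pow(Function('m')(307), -1))) = Add(Mul(338287, Pow(54949, -1)), Mul(-17284, Pow(Add(-295, Mul(-1, Pow(307, 2)), Mul(-205, 307)), -1))) = Add(Mul(338287, Rational(1, 54949)), Mul(-17284, Pow(Add(-295, Mul(-1, 94249), -62935), -1))) = Add(Rational(338287, 54949), Mul(-17284, Pow(Add(-295, -94249, -62935), -1))) = Add(Rational(338287, 54949), Mul(-17284, Pow(-157479, -1))) = Add(Rational(338287, 54949), Mul(-17284, Rational(-1, 157479))) = Add(Rational(338287, 54949), Rational(17284, 157479)) = Rational(54222836989, 8653313571)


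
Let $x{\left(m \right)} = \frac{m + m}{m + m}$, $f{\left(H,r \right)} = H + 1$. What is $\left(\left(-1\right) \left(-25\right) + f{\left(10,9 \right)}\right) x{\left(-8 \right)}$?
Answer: $36$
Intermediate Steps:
$f{\left(H,r \right)} = 1 + H$
$x{\left(m \right)} = 1$ ($x{\left(m \right)} = \frac{2 m}{2 m} = 2 m \frac{1}{2 m} = 1$)
$\left(\left(-1\right) \left(-25\right) + f{\left(10,9 \right)}\right) x{\left(-8 \right)} = \left(\left(-1\right) \left(-25\right) + \left(1 + 10\right)\right) 1 = \left(25 + 11\right) 1 = 36 \cdot 1 = 36$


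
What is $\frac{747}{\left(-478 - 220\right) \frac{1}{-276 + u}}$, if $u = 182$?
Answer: $\frac{35109}{349} \approx 100.6$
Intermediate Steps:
$\frac{747}{\left(-478 - 220\right) \frac{1}{-276 + u}} = \frac{747}{\left(-478 - 220\right) \frac{1}{-276 + 182}} = \frac{747}{\left(-698\right) \frac{1}{-94}} = \frac{747}{\left(-698\right) \left(- \frac{1}{94}\right)} = \frac{747}{\frac{349}{47}} = 747 \cdot \frac{47}{349} = \frac{35109}{349}$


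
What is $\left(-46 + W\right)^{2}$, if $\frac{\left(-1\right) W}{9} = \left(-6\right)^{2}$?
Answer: $136900$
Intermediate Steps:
$W = -324$ ($W = - 9 \left(-6\right)^{2} = \left(-9\right) 36 = -324$)
$\left(-46 + W\right)^{2} = \left(-46 - 324\right)^{2} = \left(-370\right)^{2} = 136900$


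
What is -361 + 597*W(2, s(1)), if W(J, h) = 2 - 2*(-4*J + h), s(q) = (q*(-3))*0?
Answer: 10385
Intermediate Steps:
s(q) = 0 (s(q) = -3*q*0 = 0)
W(J, h) = 2 - 2*h + 8*J (W(J, h) = 2 - 2*(h - 4*J) = 2 + (-2*h + 8*J) = 2 - 2*h + 8*J)
-361 + 597*W(2, s(1)) = -361 + 597*(2 - 2*0 + 8*2) = -361 + 597*(2 + 0 + 16) = -361 + 597*18 = -361 + 10746 = 10385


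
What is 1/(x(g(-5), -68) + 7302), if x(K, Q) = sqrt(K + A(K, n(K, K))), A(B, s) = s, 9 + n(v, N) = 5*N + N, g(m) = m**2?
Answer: 3651/26659519 - sqrt(166)/53319038 ≈ 0.00013671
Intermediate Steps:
n(v, N) = -9 + 6*N (n(v, N) = -9 + (5*N + N) = -9 + 6*N)
x(K, Q) = sqrt(-9 + 7*K) (x(K, Q) = sqrt(K + (-9 + 6*K)) = sqrt(-9 + 7*K))
1/(x(g(-5), -68) + 7302) = 1/(sqrt(-9 + 7*(-5)**2) + 7302) = 1/(sqrt(-9 + 7*25) + 7302) = 1/(sqrt(-9 + 175) + 7302) = 1/(sqrt(166) + 7302) = 1/(7302 + sqrt(166))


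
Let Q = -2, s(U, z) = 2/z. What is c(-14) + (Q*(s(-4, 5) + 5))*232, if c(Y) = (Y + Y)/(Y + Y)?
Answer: -12523/5 ≈ -2504.6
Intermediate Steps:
c(Y) = 1 (c(Y) = (2*Y)/((2*Y)) = (2*Y)*(1/(2*Y)) = 1)
c(-14) + (Q*(s(-4, 5) + 5))*232 = 1 - 2*(2/5 + 5)*232 = 1 - 2*(2*(⅕) + 5)*232 = 1 - 2*(⅖ + 5)*232 = 1 - 2*27/5*232 = 1 - 54/5*232 = 1 - 12528/5 = -12523/5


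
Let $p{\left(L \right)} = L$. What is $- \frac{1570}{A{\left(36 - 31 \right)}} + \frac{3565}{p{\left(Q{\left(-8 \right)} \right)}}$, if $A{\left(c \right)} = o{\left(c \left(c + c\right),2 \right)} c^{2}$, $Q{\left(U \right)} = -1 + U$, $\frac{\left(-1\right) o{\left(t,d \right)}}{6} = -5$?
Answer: $- \frac{89596}{225} \approx -398.2$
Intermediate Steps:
$o{\left(t,d \right)} = 30$ ($o{\left(t,d \right)} = \left(-6\right) \left(-5\right) = 30$)
$A{\left(c \right)} = 30 c^{2}$
$- \frac{1570}{A{\left(36 - 31 \right)}} + \frac{3565}{p{\left(Q{\left(-8 \right)} \right)}} = - \frac{1570}{30 \left(36 - 31\right)^{2}} + \frac{3565}{-1 - 8} = - \frac{1570}{30 \cdot 5^{2}} + \frac{3565}{-9} = - \frac{1570}{30 \cdot 25} + 3565 \left(- \frac{1}{9}\right) = - \frac{1570}{750} - \frac{3565}{9} = \left(-1570\right) \frac{1}{750} - \frac{3565}{9} = - \frac{157}{75} - \frac{3565}{9} = - \frac{89596}{225}$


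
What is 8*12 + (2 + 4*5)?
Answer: 118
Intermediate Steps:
8*12 + (2 + 4*5) = 96 + (2 + 20) = 96 + 22 = 118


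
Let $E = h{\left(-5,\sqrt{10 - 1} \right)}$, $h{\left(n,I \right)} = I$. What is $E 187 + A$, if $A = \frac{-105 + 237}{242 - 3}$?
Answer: $\frac{134211}{239} \approx 561.55$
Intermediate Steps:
$A = \frac{132}{239} \approx 0.5523$
$E = 3$ ($E = \sqrt{10 - 1} = \sqrt{9} = 3$)
$E 187 + A = 3 \cdot 187 + \frac{132}{239} = 561 + \frac{132}{239} = \frac{134211}{239}$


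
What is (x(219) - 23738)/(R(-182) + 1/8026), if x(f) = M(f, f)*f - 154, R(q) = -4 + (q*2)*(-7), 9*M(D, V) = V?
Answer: -148986638/20418145 ≈ -7.2968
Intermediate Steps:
M(D, V) = V/9
R(q) = -4 - 14*q (R(q) = -4 + (2*q)*(-7) = -4 - 14*q)
x(f) = -154 + f²/9 (x(f) = (f/9)*f - 154 = f²/9 - 154 = -154 + f²/9)
(x(219) - 23738)/(R(-182) + 1/8026) = ((-154 + (⅑)*219²) - 23738)/((-4 - 14*(-182)) + 1/8026) = ((-154 + (⅑)*47961) - 23738)/((-4 + 2548) + 1/8026) = ((-154 + 5329) - 23738)/(2544 + 1/8026) = (5175 - 23738)/(20418145/8026) = -18563*8026/20418145 = -148986638/20418145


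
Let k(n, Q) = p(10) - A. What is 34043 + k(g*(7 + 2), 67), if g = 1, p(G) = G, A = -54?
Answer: 34107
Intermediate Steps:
k(n, Q) = 64 (k(n, Q) = 10 - 1*(-54) = 10 + 54 = 64)
34043 + k(g*(7 + 2), 67) = 34043 + 64 = 34107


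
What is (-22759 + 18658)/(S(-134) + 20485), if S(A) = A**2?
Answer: -4101/38441 ≈ -0.10668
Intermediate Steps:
(-22759 + 18658)/(S(-134) + 20485) = (-22759 + 18658)/((-134)**2 + 20485) = -4101/(17956 + 20485) = -4101/38441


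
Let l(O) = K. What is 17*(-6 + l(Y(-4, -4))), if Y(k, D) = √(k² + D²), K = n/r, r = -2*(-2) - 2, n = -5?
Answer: -289/2 ≈ -144.50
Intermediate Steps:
r = 2 (r = 4 - 2 = 2)
K = -5/2 ≈ -2.5000
Y(k, D) = √(D² + k²)
l(O) = -5/2
17*(-6 + l(Y(-4, -4))) = 17*(-6 - 5/2) = 17*(-17/2) = -289/2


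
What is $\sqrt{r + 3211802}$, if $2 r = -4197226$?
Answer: $\sqrt{1113189} \approx 1055.1$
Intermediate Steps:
$r = -2098613$ ($r = \frac{1}{2} \left(-4197226\right) = -2098613$)
$\sqrt{r + 3211802} = \sqrt{-2098613 + 3211802} = \sqrt{1113189}$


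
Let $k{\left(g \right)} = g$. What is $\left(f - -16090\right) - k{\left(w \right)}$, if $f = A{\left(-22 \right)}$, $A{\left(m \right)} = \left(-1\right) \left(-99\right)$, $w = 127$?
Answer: $16062$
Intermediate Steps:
$A{\left(m \right)} = 99$
$f = 99$
$\left(f - -16090\right) - k{\left(w \right)} = \left(99 - -16090\right) - 127 = \left(99 + 16090\right) - 127 = 16189 - 127 = 16062$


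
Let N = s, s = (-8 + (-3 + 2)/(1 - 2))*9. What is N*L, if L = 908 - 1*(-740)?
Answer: -103824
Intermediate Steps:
s = -63 (s = (-8 - 1/(-1))*9 = (-8 - 1*(-1))*9 = (-8 + 1)*9 = -7*9 = -63)
L = 1648 (L = 908 + 740 = 1648)
N = -63
N*L = -63*1648 = -103824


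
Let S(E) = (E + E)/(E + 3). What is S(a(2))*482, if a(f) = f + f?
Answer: 3856/7 ≈ 550.86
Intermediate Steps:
a(f) = 2*f
S(E) = 2*E/(3 + E) (S(E) = (2*E)/(3 + E) = 2*E/(3 + E))
S(a(2))*482 = (2*(2*2)/(3 + 2*2))*482 = (2*4/(3 + 4))*482 = (2*4/7)*482 = (2*4*(1/7))*482 = (8/7)*482 = 3856/7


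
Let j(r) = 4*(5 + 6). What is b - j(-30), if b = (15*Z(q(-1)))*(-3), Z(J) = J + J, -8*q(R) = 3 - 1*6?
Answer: -311/4 ≈ -77.750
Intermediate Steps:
q(R) = 3/8 (q(R) = -(3 - 1*6)/8 = -(3 - 6)/8 = -⅛*(-3) = 3/8)
Z(J) = 2*J
j(r) = 44 (j(r) = 4*11 = 44)
b = -135/4 (b = (15*(2*(3/8)))*(-3) = (15*(¾))*(-3) = (45/4)*(-3) = -135/4 ≈ -33.750)
b - j(-30) = -135/4 - 1*44 = -135/4 - 44 = -311/4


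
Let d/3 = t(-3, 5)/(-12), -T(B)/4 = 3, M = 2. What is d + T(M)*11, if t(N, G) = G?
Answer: -533/4 ≈ -133.25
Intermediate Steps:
T(B) = -12 (T(B) = -4*3 = -12)
d = -5/4 (d = 3*(5/(-12)) = 3*(5*(-1/12)) = 3*(-5/12) = -5/4 ≈ -1.2500)
d + T(M)*11 = -5/4 - 12*11 = -5/4 - 132 = -533/4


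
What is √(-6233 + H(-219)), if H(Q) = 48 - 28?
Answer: I*√6213 ≈ 78.823*I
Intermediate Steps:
H(Q) = 20
√(-6233 + H(-219)) = √(-6233 + 20) = √(-6213) = I*√6213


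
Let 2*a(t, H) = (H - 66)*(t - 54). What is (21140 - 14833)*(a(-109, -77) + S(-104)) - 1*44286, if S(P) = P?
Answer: 145609435/2 ≈ 7.2805e+7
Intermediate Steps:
a(t, H) = (-66 + H)*(-54 + t)/2 (a(t, H) = ((H - 66)*(t - 54))/2 = ((-66 + H)*(-54 + t))/2 = (-66 + H)*(-54 + t)/2)
(21140 - 14833)*(a(-109, -77) + S(-104)) - 1*44286 = (21140 - 14833)*((1782 - 33*(-109) - 27*(-77) + (½)*(-77)*(-109)) - 104) - 1*44286 = 6307*((1782 + 3597 + 2079 + 8393/2) - 104) - 44286 = 6307*(23309/2 - 104) - 44286 = 6307*(23101/2) - 44286 = 145698007/2 - 44286 = 145609435/2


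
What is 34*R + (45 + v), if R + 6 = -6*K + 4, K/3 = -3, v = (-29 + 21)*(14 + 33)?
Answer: 1437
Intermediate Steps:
v = -376 (v = -8*47 = -376)
K = -9 (K = 3*(-3) = -9)
R = 52 (R = -6 + (-6*(-9) + 4) = -6 + (54 + 4) = -6 + 58 = 52)
34*R + (45 + v) = 34*52 + (45 - 376) = 1768 - 331 = 1437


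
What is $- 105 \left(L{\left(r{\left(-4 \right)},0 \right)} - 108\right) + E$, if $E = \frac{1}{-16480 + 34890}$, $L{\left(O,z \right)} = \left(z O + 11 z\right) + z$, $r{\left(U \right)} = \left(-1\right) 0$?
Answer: $\frac{208769401}{18410} \approx 11340.0$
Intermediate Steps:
$r{\left(U \right)} = 0$
$L{\left(O,z \right)} = 12 z + O z$ ($L{\left(O,z \right)} = \left(O z + 11 z\right) + z = \left(11 z + O z\right) + z = 12 z + O z$)
$E = \frac{1}{18410} \approx 5.4318 \cdot 10^{-5}$
$- 105 \left(L{\left(r{\left(-4 \right)},0 \right)} - 108\right) + E = - 105 \left(0 \left(12 + 0\right) - 108\right) + \frac{1}{18410} = - 105 \left(0 \cdot 12 - 108\right) + \frac{1}{18410} = - 105 \left(0 - 108\right) + \frac{1}{18410} = \left(-105\right) \left(-108\right) + \frac{1}{18410} = 11340 + \frac{1}{18410} = \frac{208769401}{18410}$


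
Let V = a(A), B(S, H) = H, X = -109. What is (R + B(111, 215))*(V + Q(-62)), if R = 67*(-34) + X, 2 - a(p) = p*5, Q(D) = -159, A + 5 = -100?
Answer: -799296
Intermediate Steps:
A = -105 (A = -5 - 100 = -105)
a(p) = 2 - 5*p (a(p) = 2 - p*5 = 2 - 5*p)
R = -2387 (R = 67*(-34) - 109 = -2278 - 109 = -2387)
V = 527 (V = 2 - 5*(-105) = 2 + 525 = 527)
(R + B(111, 215))*(V + Q(-62)) = (-2387 + 215)*(527 - 159) = -2172*368 = -799296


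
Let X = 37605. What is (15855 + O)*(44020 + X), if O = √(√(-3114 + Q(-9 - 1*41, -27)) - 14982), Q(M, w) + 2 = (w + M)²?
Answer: 1294164375 + 81625*√(-14982 + √2813) ≈ 1.2942e+9 + 9.9733e+6*I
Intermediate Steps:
Q(M, w) = -2 + (M + w)² (Q(M, w) = -2 + (w + M)² = -2 + (M + w)²)
O = √(-14982 + √2813) (O = √(√(-3114 + (-2 + ((-9 - 1*41) - 27)²)) - 14982) = √(√(-3114 + (-2 + ((-9 - 41) - 27)²)) - 14982) = √(√(-3114 + (-2 + (-50 - 27)²)) - 14982) = √(√(-3114 + (-2 + (-77)²)) - 14982) = √(√(-3114 + (-2 + 5929)) - 14982) = √(√(-3114 + 5927) - 14982) = √(√2813 - 14982) = √(-14982 + √2813) ≈ 122.18*I)
(15855 + O)*(44020 + X) = (15855 + √(-14982 + √2813))*(44020 + 37605) = (15855 + √(-14982 + √2813))*81625 = 1294164375 + 81625*√(-14982 + √2813)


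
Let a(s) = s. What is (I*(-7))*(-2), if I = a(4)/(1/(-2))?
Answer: -112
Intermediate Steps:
I = -8 (I = 4/(1/(-2)) = 4/(-1/2) = 4*(-2) = -8)
(I*(-7))*(-2) = -8*(-7)*(-2) = 56*(-2) = -112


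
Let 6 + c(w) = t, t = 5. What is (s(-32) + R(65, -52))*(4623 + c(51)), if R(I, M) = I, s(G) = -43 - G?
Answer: 249588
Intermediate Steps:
c(w) = -1 (c(w) = -6 + 5 = -1)
(s(-32) + R(65, -52))*(4623 + c(51)) = ((-43 - 1*(-32)) + 65)*(4623 - 1) = ((-43 + 32) + 65)*4622 = (-11 + 65)*4622 = 54*4622 = 249588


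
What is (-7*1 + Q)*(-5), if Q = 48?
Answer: -205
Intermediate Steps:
(-7*1 + Q)*(-5) = (-7*1 + 48)*(-5) = (-7 + 48)*(-5) = 41*(-5) = -205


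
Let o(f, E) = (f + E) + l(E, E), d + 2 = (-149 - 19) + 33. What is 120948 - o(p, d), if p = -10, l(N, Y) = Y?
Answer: 121232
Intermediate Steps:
d = -137 (d = -2 + ((-149 - 19) + 33) = -2 + (-168 + 33) = -2 - 135 = -137)
o(f, E) = f + 2*E (o(f, E) = (f + E) + E = (E + f) + E = f + 2*E)
120948 - o(p, d) = 120948 - (-10 + 2*(-137)) = 120948 - (-10 - 274) = 120948 - 1*(-284) = 120948 + 284 = 121232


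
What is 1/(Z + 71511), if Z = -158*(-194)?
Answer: 1/102163 ≈ 9.7883e-6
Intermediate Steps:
Z = 30652
1/(Z + 71511) = 1/(30652 + 71511) = 1/102163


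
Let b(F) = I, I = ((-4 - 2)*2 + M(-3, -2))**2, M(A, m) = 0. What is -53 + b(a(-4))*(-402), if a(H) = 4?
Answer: -57941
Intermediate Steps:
I = 144 (I = ((-4 - 2)*2 + 0)**2 = (-6*2 + 0)**2 = (-12 + 0)**2 = (-12)**2 = 144)
b(F) = 144
-53 + b(a(-4))*(-402) = -53 + 144*(-402) = -53 - 57888 = -57941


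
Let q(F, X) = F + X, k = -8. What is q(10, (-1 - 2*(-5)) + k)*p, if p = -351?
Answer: -3861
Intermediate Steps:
q(10, (-1 - 2*(-5)) + k)*p = (10 + ((-1 - 2*(-5)) - 8))*(-351) = (10 + ((-1 + 10) - 8))*(-351) = (10 + (9 - 8))*(-351) = (10 + 1)*(-351) = 11*(-351) = -3861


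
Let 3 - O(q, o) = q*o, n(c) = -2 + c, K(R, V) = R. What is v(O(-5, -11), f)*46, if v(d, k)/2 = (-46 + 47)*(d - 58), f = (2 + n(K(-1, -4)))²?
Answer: -10120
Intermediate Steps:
f = 1 (f = (2 + (-2 - 1))² = (2 - 3)² = (-1)² = 1)
O(q, o) = 3 - o*q (O(q, o) = 3 - q*o = 3 - o*q)
v(d, k) = -116 + 2*d (v(d, k) = 2*((-46 + 47)*(d - 58)) = 2*(1*(-58 + d)) = 2*(-58 + d) = -116 + 2*d)
v(O(-5, -11), f)*46 = (-116 + 2*(3 - 1*(-11)*(-5)))*46 = (-116 + 2*(3 - 55))*46 = (-116 + 2*(-52))*46 = (-116 - 104)*46 = -220*46 = -10120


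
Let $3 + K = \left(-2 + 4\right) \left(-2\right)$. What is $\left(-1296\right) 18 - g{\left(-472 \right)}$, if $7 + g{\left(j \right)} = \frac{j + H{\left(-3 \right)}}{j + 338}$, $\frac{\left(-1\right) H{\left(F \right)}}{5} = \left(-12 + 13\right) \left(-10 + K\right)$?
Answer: $- \frac{3125401}{134} \approx -23324.0$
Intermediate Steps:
$K = -7$ ($K = -3 + \left(-2 + 4\right) \left(-2\right) = -3 + 2 \left(-2\right) = -3 - 4 = -7$)
$H{\left(F \right)} = 85$ ($H{\left(F \right)} = - 5 \left(-12 + 13\right) \left(-10 - 7\right) = - 5 \cdot 1 \left(-17\right) = \left(-5\right) \left(-17\right) = 85$)
$g{\left(j \right)} = -7 + \frac{85 + j}{338 + j}$ ($g{\left(j \right)} = -7 + \frac{j + 85}{j + 338} = -7 + \frac{85 + j}{338 + j}$)
$\left(-1296\right) 18 - g{\left(-472 \right)} = \left(-1296\right) 18 - \frac{-2281 - -2832}{338 - 472} = -23328 - \frac{-2281 + 2832}{-134} = -23328 - \left(- \frac{1}{134}\right) 551 = -23328 - - \frac{551}{134} = -23328 + \frac{551}{134} = - \frac{3125401}{134}$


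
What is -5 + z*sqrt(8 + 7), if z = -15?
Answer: -5 - 15*sqrt(15) ≈ -63.095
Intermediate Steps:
-5 + z*sqrt(8 + 7) = -5 - 15*sqrt(8 + 7) = -5 - 15*sqrt(15)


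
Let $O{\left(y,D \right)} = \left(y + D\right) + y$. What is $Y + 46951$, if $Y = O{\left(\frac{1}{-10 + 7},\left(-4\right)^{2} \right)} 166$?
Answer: $\frac{148489}{3} \approx 49496.0$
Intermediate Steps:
$O{\left(y,D \right)} = D + 2 y$ ($O{\left(y,D \right)} = \left(D + y\right) + y = D + 2 y$)
$Y = \frac{7636}{3}$ ($Y = \left(\left(-4\right)^{2} + \frac{2}{-10 + 7}\right) 166 = \left(16 + \frac{2}{-3}\right) 166 = \left(16 + 2 \left(- \frac{1}{3}\right)\right) 166 = \left(16 - \frac{2}{3}\right) 166 = \frac{46}{3} \cdot 166 = \frac{7636}{3} \approx 2545.3$)
$Y + 46951 = \frac{7636}{3} + 46951 = \frac{148489}{3}$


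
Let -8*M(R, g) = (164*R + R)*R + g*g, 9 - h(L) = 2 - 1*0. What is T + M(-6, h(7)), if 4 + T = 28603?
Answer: 222803/8 ≈ 27850.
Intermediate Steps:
T = 28599 (T = -4 + 28603 = 28599)
h(L) = 7 (h(L) = 9 - (2 - 1*0) = 9 - (2 + 0) = 9 - 1*2 = 9 - 2 = 7)
M(R, g) = -165*R²/8 - g²/8 (M(R, g) = -((164*R + R)*R + g*g)/8 = -((165*R)*R + g²)/8 = -(165*R² + g²)/8 = -(g² + 165*R²)/8 = -165*R²/8 - g²/8)
T + M(-6, h(7)) = 28599 + (-165/8*(-6)² - ⅛*7²) = 28599 + (-165/8*36 - ⅛*49) = 28599 + (-1485/2 - 49/8) = 28599 - 5989/8 = 222803/8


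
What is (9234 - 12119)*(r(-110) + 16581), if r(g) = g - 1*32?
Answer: -47426515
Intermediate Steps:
r(g) = -32 + g (r(g) = g - 32 = -32 + g)
(9234 - 12119)*(r(-110) + 16581) = (9234 - 12119)*((-32 - 110) + 16581) = -2885*(-142 + 16581) = -2885*16439 = -47426515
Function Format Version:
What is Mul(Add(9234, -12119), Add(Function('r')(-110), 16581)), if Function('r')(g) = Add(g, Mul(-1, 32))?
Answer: -47426515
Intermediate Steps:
Function('r')(g) = Add(-32, g) (Function('r')(g) = Add(g, -32) = Add(-32, g))
Mul(Add(9234, -12119), Add(Function('r')(-110), 16581)) = Mul(Add(9234, -12119), Add(Add(-32, -110), 16581)) = Mul(-2885, Add(-142, 16581)) = Mul(-2885, 16439) = -47426515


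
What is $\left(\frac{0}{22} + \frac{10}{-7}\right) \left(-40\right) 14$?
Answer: $800$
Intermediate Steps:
$\left(\frac{0}{22} + \frac{10}{-7}\right) \left(-40\right) 14 = \left(0 \cdot \frac{1}{22} + 10 \left(- \frac{1}{7}\right)\right) \left(-40\right) 14 = \left(0 - \frac{10}{7}\right) \left(-40\right) 14 = \left(- \frac{10}{7}\right) \left(-40\right) 14 = \frac{400}{7} \cdot 14 = 800$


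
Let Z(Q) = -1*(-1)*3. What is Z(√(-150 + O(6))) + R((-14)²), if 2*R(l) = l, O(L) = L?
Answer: 101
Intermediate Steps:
R(l) = l/2
Z(Q) = 3 (Z(Q) = 1*3 = 3)
Z(√(-150 + O(6))) + R((-14)²) = 3 + (½)*(-14)² = 3 + (½)*196 = 3 + 98 = 101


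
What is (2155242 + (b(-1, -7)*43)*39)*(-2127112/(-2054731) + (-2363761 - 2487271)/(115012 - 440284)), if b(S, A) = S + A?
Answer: 951279149707298294/27847769243 ≈ 3.4160e+7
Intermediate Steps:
b(S, A) = A + S
(2155242 + (b(-1, -7)*43)*39)*(-2127112/(-2054731) + (-2363761 - 2487271)/(115012 - 440284)) = (2155242 + ((-7 - 1)*43)*39)*(-2127112/(-2054731) + (-2363761 - 2487271)/(115012 - 440284)) = (2155242 - 8*43*39)*(-2127112*(-1/2054731) - 4851032/(-325272)) = (2155242 - 344*39)*(2127112/2054731 - 4851032*(-1/325272)) = (2155242 - 13416)*(2127112/2054731 + 606379/40659) = 2141826*(1332431975857/83543307729) = 951279149707298294/27847769243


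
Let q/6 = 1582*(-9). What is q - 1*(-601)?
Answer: -84827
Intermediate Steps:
q = -85428 (q = 6*(1582*(-9)) = 6*(-14238) = -85428)
q - 1*(-601) = -85428 - 1*(-601) = -85428 + 601 = -84827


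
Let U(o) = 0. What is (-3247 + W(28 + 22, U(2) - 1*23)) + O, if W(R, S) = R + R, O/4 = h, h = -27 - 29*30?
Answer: -6735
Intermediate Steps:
h = -897 (h = -27 - 870 = -897)
O = -3588 (O = 4*(-897) = -3588)
W(R, S) = 2*R
(-3247 + W(28 + 22, U(2) - 1*23)) + O = (-3247 + 2*(28 + 22)) - 3588 = (-3247 + 2*50) - 3588 = (-3247 + 100) - 3588 = -3147 - 3588 = -6735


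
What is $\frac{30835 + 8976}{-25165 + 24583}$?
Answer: $- \frac{39811}{582} \approx -68.404$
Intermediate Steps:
$\frac{30835 + 8976}{-25165 + 24583} = \frac{39811}{-582} = 39811 \left(- \frac{1}{582}\right) = - \frac{39811}{582}$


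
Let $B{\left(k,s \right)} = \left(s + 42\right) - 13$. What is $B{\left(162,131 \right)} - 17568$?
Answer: $-17408$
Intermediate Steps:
$B{\left(k,s \right)} = 29 + s$ ($B{\left(k,s \right)} = \left(42 + s\right) - 13 = 29 + s$)
$B{\left(162,131 \right)} - 17568 = \left(29 + 131\right) - 17568 = 160 - 17568 = -17408$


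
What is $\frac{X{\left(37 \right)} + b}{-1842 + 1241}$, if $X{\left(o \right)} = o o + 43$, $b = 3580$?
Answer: $- \frac{4992}{601} \approx -8.3062$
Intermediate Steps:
$X{\left(o \right)} = 43 + o^{2}$ ($X{\left(o \right)} = o^{2} + 43 = 43 + o^{2}$)
$\frac{X{\left(37 \right)} + b}{-1842 + 1241} = \frac{\left(43 + 37^{2}\right) + 3580}{-1842 + 1241} = \frac{\left(43 + 1369\right) + 3580}{-601} = \left(1412 + 3580\right) \left(- \frac{1}{601}\right) = 4992 \left(- \frac{1}{601}\right) = - \frac{4992}{601}$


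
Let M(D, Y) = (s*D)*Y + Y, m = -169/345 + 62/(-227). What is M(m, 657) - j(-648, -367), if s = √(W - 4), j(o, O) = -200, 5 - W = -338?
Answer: 857 - 13085907*√339/26105 ≈ -8372.5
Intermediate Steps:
W = 343 (W = 5 - 1*(-338) = 5 + 338 = 343)
s = √339 (s = √(343 - 4) = √339 ≈ 18.412)
m = -59753/78315 (m = -169*1/345 + 62*(-1/227) = -169/345 - 62/227 = -59753/78315 ≈ -0.76298)
M(D, Y) = Y + D*Y*√339 (M(D, Y) = (√339*D)*Y + Y = (D*√339)*Y + Y = D*Y*√339 + Y = Y + D*Y*√339)
M(m, 657) - j(-648, -367) = 657*(1 - 59753*√339/78315) - 1*(-200) = (657 - 13085907*√339/26105) + 200 = 857 - 13085907*√339/26105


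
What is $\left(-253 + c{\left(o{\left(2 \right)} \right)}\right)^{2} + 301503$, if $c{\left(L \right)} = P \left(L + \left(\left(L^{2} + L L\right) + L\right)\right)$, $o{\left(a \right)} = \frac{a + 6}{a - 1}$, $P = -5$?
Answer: $1248232$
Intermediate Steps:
$o{\left(a \right)} = \frac{6 + a}{-1 + a}$
$c{\left(L \right)} = - 10 L - 10 L^{2}$ ($c{\left(L \right)} = - 5 \left(L + \left(\left(L^{2} + L L\right) + L\right)\right) = - 5 \left(L + \left(\left(L^{2} + L^{2}\right) + L\right)\right) = - 5 \left(L + \left(2 L^{2} + L\right)\right) = - 5 \left(L + \left(L + 2 L^{2}\right)\right) = - 5 \left(2 L + 2 L^{2}\right) = - 10 L - 10 L^{2}$)
$\left(-253 + c{\left(o{\left(2 \right)} \right)}\right)^{2} + 301503 = \left(-253 - 10 \frac{6 + 2}{-1 + 2} \left(1 + \frac{6 + 2}{-1 + 2}\right)\right)^{2} + 301503 = \left(-253 - 10 \cdot 1^{-1} \cdot 8 \left(1 + 1^{-1} \cdot 8\right)\right)^{2} + 301503 = \left(-253 - 10 \cdot 1 \cdot 8 \left(1 + 1 \cdot 8\right)\right)^{2} + 301503 = \left(-253 - 80 \left(1 + 8\right)\right)^{2} + 301503 = \left(-253 - 80 \cdot 9\right)^{2} + 301503 = \left(-253 - 720\right)^{2} + 301503 = \left(-973\right)^{2} + 301503 = 946729 + 301503 = 1248232$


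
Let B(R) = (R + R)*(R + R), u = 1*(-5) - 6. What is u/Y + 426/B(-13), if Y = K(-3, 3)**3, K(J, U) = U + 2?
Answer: 22907/42250 ≈ 0.54218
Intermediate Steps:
u = -11 (u = -5 - 6 = -11)
K(J, U) = 2 + U
B(R) = 4*R**2 (B(R) = (2*R)*(2*R) = 4*R**2)
Y = 125 (Y = (2 + 3)**3 = 5**3 = 125)
u/Y + 426/B(-13) = -11/125 + 426/((4*(-13)**2)) = -11*1/125 + 426/((4*169)) = -11/125 + 426/676 = -11/125 + 426*(1/676) = -11/125 + 213/338 = 22907/42250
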